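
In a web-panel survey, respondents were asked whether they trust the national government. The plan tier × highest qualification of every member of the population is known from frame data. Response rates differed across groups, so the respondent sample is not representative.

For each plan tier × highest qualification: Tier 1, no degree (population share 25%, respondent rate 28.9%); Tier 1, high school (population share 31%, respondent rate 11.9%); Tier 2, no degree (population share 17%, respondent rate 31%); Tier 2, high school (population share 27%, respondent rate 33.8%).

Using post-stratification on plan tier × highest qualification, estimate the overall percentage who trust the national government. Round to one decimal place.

Weight each group's respondent value by its population share:
  Tier 1, no degree: 0.25 × 28.9 = 7.225
  Tier 1, high school: 0.31 × 11.9 = 3.689
  Tier 2, no degree: 0.17 × 31 = 5.27
  Tier 2, high school: 0.27 × 33.8 = 9.126
Post-stratified estimate = 25.31 → 25.3%.

25.3%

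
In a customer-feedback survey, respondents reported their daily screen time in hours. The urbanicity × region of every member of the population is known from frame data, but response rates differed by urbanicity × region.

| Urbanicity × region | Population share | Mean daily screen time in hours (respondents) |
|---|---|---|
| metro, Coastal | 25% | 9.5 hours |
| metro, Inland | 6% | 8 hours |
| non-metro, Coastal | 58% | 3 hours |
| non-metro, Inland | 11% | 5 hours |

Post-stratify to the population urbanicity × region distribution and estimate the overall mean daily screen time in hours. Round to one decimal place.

5.1

Each cell contributes population-share × respondent value:
  metro, Coastal: 0.25 × 9.5 = 2.375
  metro, Inland: 0.06 × 8 = 0.48
  non-metro, Coastal: 0.58 × 3 = 1.74
  non-metro, Inland: 0.11 × 5 = 0.55
Post-stratified estimate = 5.145 → 5.1.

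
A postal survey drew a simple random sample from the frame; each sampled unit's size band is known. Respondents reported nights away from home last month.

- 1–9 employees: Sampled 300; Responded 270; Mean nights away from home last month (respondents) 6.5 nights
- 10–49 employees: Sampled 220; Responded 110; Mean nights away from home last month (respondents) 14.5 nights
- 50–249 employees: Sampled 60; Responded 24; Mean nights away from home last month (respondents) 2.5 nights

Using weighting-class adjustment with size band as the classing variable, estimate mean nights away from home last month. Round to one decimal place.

9.1

Class response rates: 1–9 employees 270/300 = 90%, 10–49 employees 110/220 = 50%, 50–249 employees 24/60 = 40%.
Inverse-response-rate weighting restores each class to its sampled count, so class totals weight by n_sampled:
  1–9 employees: 300 × 6.5 = 1950
  10–49 employees: 220 × 14.5 = 3190
  50–249 employees: 60 × 2.5 = 150
Adjusted estimate = 5290 / 580 = 9.12069 → 9.1.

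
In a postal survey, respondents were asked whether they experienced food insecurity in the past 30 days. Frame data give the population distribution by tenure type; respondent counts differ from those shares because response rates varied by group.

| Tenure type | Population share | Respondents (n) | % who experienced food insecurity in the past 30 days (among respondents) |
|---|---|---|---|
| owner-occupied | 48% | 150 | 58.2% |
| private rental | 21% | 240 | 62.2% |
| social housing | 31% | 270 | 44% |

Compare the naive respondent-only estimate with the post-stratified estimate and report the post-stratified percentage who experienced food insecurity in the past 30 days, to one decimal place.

54.6%

Naive respondent-only estimate (weights = respondent counts):
  (150/660)×58.2 + (240/660)×62.2 + (270/660)×44 = 53.8455%
Post-stratifying to population shares instead:
  0.48×58.2 + 0.21×62.2 + 0.31×44 = 54.638%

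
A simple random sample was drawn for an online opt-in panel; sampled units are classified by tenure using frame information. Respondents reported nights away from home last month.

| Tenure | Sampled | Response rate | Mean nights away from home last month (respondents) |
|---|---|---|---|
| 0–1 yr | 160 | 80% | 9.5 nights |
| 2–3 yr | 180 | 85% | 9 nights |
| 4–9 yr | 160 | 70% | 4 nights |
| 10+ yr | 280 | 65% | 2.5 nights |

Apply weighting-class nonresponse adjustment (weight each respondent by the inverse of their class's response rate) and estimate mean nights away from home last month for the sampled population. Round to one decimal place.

5.7

Weighting each respondent by the inverse class response rate inflates each class back to its sampled size, so the class weight is n_sampled:
  0–1 yr: 160 × 9.5 = 1520
  2–3 yr: 180 × 9 = 1620
  4–9 yr: 160 × 4 = 640
  10+ yr: 280 × 2.5 = 700
Adjusted estimate = 4480 / 780 = 5.74359 → 5.7.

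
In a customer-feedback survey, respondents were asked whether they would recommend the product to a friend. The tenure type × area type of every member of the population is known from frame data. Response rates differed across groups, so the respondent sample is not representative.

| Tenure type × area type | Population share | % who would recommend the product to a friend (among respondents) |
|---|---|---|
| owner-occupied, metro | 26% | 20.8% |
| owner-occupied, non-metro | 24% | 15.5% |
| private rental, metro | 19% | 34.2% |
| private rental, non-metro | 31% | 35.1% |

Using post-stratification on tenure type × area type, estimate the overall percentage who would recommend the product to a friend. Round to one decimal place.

26.5%

Post-stratification weights by population share, not respondent share:
  owner-occupied, metro: 0.26 × 20.8 = 5.408
  owner-occupied, non-metro: 0.24 × 15.5 = 3.72
  private rental, metro: 0.19 × 34.2 = 6.498
  private rental, non-metro: 0.31 × 35.1 = 10.881
Post-stratified estimate = 26.507 → 26.5%.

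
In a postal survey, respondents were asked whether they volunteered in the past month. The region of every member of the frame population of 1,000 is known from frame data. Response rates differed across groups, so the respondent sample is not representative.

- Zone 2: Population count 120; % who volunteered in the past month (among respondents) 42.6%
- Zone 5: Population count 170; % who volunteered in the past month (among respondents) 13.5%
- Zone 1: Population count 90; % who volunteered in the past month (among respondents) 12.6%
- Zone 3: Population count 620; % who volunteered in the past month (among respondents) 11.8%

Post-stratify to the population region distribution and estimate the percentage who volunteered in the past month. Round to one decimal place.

15.9%

Post-stratification weights by population share, not respondent share:
  Zone 2: (120/1,000) × 42.6 = 5.112
  Zone 5: (170/1,000) × 13.5 = 2.295
  Zone 1: (90/1,000) × 12.6 = 1.134
  Zone 3: (620/1,000) × 11.8 = 7.316
Post-stratified estimate = 15.857 → 15.9%.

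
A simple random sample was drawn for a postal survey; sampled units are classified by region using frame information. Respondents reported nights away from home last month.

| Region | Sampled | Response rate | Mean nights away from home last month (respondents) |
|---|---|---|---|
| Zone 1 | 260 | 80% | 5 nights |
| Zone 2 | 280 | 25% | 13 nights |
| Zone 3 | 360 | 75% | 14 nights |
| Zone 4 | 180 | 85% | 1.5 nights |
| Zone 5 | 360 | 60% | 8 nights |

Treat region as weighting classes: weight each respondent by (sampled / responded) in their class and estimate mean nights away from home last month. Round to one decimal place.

9.1

With weight = n_sampled/n_responded per class, the weighted class total is n_sampled:
  Zone 1: 260 × 5 = 1300
  Zone 2: 280 × 13 = 3640
  Zone 3: 360 × 14 = 5040
  Zone 4: 180 × 1.5 = 270
  Zone 5: 360 × 8 = 2880
Adjusted estimate = 13,130 / 1,440 = 9.11806 → 9.1.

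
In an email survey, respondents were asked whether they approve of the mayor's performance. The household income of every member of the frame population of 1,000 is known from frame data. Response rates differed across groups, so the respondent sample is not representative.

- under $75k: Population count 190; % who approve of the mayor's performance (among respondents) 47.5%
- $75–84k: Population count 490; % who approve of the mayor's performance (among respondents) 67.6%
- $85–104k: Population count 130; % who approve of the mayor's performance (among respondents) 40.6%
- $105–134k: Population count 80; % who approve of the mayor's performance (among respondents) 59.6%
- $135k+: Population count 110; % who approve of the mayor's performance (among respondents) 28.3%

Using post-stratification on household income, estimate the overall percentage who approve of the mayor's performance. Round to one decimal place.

55.3%

Post-stratification weights by population share, not respondent share:
  under $75k: (190/1,000) × 47.5 = 9.025
  $75–84k: (490/1,000) × 67.6 = 33.124
  $85–104k: (130/1,000) × 40.6 = 5.278
  $105–134k: (80/1,000) × 59.6 = 4.768
  $135k+: (110/1,000) × 28.3 = 3.113
Post-stratified estimate = 55.308 → 55.3%.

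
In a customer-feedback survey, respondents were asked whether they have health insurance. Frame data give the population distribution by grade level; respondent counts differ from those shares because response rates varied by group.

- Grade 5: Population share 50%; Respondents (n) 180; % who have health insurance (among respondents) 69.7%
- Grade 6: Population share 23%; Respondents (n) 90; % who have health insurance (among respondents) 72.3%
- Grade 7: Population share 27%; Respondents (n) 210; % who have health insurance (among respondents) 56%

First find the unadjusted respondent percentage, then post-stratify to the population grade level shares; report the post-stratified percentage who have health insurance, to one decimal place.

66.6%

Without adjustment, the pooled respondent share is:
  (180/480)×69.7 + (90/480)×72.3 + (210/480)×56 = 64.1937%
Post-stratified estimate weights by population shares:
  0.5×69.7 + 0.23×72.3 + 0.27×56 = 66.599%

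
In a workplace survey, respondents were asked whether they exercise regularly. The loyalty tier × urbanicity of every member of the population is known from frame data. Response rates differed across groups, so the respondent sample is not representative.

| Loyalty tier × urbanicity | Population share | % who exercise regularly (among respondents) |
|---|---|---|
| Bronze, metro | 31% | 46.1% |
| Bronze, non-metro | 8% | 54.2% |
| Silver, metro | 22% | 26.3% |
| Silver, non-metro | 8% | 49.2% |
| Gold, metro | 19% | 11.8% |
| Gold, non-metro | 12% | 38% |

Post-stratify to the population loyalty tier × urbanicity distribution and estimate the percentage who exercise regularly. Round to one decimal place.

35.2%

Weight each group's respondent value by its population share:
  Bronze, metro: 0.31 × 46.1 = 14.291
  Bronze, non-metro: 0.08 × 54.2 = 4.336
  Silver, metro: 0.22 × 26.3 = 5.786
  Silver, non-metro: 0.08 × 49.2 = 3.936
  Gold, metro: 0.19 × 11.8 = 2.242
  Gold, non-metro: 0.12 × 38 = 4.56
Post-stratified estimate = 35.151 → 35.2%.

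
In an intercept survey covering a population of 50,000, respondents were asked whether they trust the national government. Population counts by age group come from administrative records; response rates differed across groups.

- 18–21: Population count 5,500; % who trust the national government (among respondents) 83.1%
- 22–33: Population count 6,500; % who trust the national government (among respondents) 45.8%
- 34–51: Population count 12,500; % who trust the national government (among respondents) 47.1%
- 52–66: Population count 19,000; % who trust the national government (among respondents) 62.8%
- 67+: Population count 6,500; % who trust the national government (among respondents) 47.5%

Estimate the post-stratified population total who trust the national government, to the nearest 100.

Estimated count per cell = population count × respondent percentage:
  18–21: 5,500 × 83.1% = 4570.5
  22–33: 6,500 × 45.8% = 2977
  34–51: 12,500 × 47.1% = 5887.5
  52–66: 19,000 × 62.8% = 11,932
  67+: 6,500 × 47.5% = 3087.5
Estimated total = 28454.5 → 28,500.

28,500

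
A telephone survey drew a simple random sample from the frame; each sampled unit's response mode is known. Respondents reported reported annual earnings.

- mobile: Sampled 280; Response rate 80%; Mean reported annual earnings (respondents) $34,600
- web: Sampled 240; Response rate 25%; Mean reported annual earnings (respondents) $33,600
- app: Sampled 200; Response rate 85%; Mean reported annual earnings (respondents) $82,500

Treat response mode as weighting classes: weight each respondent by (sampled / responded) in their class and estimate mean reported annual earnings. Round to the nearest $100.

$47,600

Weighting each respondent by the inverse class response rate inflates each class back to its sampled size, so the class weight is n_sampled:
  mobile: 280 × 34,600 = 9,688,000
  web: 240 × 33,600 = 8,064,000
  app: 200 × 82,500 = 16,500,000
Adjusted estimate = 34,252,000 / 720 = 47572.2 → $47,600.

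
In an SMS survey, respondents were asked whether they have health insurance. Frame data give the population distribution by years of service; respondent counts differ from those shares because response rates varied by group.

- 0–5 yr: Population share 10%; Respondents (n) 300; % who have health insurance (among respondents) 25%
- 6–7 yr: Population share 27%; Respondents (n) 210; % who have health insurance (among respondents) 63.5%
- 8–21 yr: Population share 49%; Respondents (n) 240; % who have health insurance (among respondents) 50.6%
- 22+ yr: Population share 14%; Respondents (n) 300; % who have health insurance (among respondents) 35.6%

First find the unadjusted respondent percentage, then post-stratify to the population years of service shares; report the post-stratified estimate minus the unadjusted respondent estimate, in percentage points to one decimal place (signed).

Unadjusted (pooled respondent) estimate weights by respondent counts:
  (300/1050)×25 + (210/1050)×63.5 + (240/1050)×50.6 + (300/1050)×35.6 = 41.58%
Reweighting by population years of service shares:
  0.1×25 + 0.27×63.5 + 0.49×50.6 + 0.14×35.6 = 49.423%
Difference = 49.423 − 41.58 = 7.843 pp.

+7.8 percentage points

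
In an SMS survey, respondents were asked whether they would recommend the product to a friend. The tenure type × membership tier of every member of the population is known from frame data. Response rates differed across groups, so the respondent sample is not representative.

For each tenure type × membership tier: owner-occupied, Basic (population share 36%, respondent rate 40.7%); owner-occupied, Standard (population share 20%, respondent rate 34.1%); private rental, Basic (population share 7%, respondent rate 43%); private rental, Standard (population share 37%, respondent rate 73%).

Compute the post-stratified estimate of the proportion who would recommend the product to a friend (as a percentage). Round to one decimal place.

51.5%

Each cell contributes population-share × respondent value:
  owner-occupied, Basic: 0.36 × 40.7 = 14.652
  owner-occupied, Standard: 0.2 × 34.1 = 6.82
  private rental, Basic: 0.07 × 43 = 3.01
  private rental, Standard: 0.37 × 73 = 27.01
Post-stratified estimate = 51.492 → 51.5%.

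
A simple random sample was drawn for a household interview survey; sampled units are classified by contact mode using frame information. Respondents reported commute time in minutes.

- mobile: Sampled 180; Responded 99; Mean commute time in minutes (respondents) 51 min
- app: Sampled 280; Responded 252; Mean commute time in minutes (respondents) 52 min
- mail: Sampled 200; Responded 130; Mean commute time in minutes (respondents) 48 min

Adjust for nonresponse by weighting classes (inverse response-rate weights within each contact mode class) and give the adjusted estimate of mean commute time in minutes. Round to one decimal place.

Class response rates: mobile 99/180 = 55%, app 252/280 = 90%, mail 130/200 = 65%.
Each respondent's weight = sampled/responded in their class; summing within a class gives n_sampled, so:
  mobile: 180 × 51 = 9180
  app: 280 × 52 = 14,560
  mail: 200 × 48 = 9600
Adjusted estimate = 33,340 / 660 = 50.5152 → 50.5.

50.5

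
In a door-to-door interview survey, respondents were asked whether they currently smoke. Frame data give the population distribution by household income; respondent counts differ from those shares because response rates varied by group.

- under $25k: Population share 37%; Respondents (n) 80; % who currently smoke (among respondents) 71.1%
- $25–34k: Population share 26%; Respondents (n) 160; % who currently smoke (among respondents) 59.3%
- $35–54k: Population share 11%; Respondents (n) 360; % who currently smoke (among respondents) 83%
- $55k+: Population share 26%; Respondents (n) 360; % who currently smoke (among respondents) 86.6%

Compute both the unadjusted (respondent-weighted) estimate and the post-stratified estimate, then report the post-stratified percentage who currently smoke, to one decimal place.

73.4%

Naive respondent-only estimate (weights = respondent counts):
  (80/960)×71.1 + (160/960)×59.3 + (360/960)×83 + (360/960)×86.6 = 79.4083%
Post-stratifying to population shares instead:
  0.37×71.1 + 0.26×59.3 + 0.11×83 + 0.26×86.6 = 73.371%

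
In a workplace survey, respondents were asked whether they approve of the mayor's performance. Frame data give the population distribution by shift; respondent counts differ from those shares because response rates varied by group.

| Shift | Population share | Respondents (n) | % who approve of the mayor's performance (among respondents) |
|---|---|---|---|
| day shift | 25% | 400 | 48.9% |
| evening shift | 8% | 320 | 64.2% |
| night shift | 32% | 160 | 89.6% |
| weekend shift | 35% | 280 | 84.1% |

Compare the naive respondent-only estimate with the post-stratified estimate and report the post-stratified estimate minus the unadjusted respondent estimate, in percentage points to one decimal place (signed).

Naive respondent-only estimate (weights = respondent counts):
  (400/1160)×48.9 + (320/1160)×64.2 + (160/1160)×89.6 + (280/1160)×84.1 = 67.231%
Reweighting by population shift shares:
  0.25×48.9 + 0.08×64.2 + 0.32×89.6 + 0.35×84.1 = 75.468%
Difference = 75.468 − 67.231 = 8.237 pp.

+8.2 percentage points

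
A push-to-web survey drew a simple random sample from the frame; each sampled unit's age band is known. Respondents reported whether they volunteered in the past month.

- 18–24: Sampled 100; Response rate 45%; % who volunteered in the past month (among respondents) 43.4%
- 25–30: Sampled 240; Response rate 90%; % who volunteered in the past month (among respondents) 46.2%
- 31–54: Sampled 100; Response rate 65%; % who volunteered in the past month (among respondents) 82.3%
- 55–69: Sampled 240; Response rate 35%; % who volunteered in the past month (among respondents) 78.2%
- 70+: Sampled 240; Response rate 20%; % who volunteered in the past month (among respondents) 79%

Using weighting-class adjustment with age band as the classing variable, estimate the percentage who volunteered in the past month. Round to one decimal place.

Each respondent's weight = sampled/responded in their class; summing within a class gives n_sampled, so:
  18–24: 100 × 43.4 = 4340
  25–30: 240 × 46.2 = 11,088
  31–54: 100 × 82.3 = 8230
  55–69: 240 × 78.2 = 18,768
  70+: 240 × 79 = 18,960
Adjusted estimate = 61,386 / 920 = 66.7239 → 66.7%.

66.7%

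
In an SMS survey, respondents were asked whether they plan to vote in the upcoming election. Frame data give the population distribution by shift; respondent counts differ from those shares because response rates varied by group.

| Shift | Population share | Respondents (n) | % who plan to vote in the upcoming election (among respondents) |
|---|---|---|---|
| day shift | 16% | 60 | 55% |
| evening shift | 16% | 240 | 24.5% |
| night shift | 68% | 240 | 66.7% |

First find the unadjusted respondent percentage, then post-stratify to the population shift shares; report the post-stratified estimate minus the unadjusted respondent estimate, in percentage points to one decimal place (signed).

+11.4 percentage points

Unadjusted (pooled respondent) estimate weights by respondent counts:
  (60/540)×55 + (240/540)×24.5 + (240/540)×66.7 = 46.6444%
Reweighting by population shift shares:
  0.16×55 + 0.16×24.5 + 0.68×66.7 = 58.076%
Difference = 58.076 − 46.6444 = 11.4316 pp.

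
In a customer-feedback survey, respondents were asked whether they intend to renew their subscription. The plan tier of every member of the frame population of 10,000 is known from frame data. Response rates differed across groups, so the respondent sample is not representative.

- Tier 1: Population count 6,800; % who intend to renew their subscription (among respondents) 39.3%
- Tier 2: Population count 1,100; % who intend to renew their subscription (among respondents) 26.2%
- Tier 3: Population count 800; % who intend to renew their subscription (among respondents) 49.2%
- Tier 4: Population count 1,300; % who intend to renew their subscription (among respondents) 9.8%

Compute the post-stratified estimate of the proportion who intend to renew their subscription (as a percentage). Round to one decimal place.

34.8%

Post-stratification weights by population share, not respondent share:
  Tier 1: (6,800/10,000) × 39.3 = 26.724
  Tier 2: (1,100/10,000) × 26.2 = 2.882
  Tier 3: (800/10,000) × 49.2 = 3.936
  Tier 4: (1,300/10,000) × 9.8 = 1.274
Post-stratified estimate = 34.816 → 34.8%.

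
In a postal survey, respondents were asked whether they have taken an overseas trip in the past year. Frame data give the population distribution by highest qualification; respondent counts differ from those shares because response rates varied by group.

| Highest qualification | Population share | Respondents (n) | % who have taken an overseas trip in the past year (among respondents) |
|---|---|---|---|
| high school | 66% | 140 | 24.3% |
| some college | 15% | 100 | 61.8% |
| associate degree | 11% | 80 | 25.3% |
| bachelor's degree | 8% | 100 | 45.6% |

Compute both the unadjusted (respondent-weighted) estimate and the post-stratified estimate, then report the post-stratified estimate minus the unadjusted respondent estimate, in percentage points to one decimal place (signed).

Without adjustment, the pooled respondent share is:
  (140/420)×24.3 + (100/420)×61.8 + (80/420)×25.3 + (100/420)×45.6 = 38.4905%
Reweighting by population highest qualification shares:
  0.66×24.3 + 0.15×61.8 + 0.11×25.3 + 0.08×45.6 = 31.739%
Difference = 31.739 − 38.4905 = -6.7515 pp.

-6.8 percentage points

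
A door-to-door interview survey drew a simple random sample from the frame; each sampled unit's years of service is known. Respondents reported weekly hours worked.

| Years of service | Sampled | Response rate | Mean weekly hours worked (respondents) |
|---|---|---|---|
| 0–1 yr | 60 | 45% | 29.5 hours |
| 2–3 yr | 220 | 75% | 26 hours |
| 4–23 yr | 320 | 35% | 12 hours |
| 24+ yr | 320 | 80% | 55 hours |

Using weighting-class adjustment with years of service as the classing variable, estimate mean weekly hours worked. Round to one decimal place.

Weighting each respondent by the inverse class response rate inflates each class back to its sampled size, so the class weight is n_sampled:
  0–1 yr: 60 × 29.5 = 1770
  2–3 yr: 220 × 26 = 5720
  4–23 yr: 320 × 12 = 3840
  24+ yr: 320 × 55 = 17,600
Adjusted estimate = 28,930 / 920 = 31.4457 → 31.4.

31.4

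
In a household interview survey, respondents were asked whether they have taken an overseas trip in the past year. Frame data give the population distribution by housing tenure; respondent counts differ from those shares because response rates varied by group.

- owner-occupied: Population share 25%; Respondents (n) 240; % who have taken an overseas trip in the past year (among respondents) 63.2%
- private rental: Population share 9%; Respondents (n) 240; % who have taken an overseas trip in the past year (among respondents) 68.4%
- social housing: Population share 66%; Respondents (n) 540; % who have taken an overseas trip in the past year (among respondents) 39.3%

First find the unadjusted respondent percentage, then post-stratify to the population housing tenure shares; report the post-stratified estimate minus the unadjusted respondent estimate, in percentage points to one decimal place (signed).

-3.9 percentage points

Without adjustment, the pooled respondent share is:
  (240/1020)×63.2 + (240/1020)×68.4 + (540/1020)×39.3 = 51.7706%
Reweighting by population housing tenure shares:
  0.25×63.2 + 0.09×68.4 + 0.66×39.3 = 47.894%
Difference = 47.894 − 51.7706 = -3.8766 pp.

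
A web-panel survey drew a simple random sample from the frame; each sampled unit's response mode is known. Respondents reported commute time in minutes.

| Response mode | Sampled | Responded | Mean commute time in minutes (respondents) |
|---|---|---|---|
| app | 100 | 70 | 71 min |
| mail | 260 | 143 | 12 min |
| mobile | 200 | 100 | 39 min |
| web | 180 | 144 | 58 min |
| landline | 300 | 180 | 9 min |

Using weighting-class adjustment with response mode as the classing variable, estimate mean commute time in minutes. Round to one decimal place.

30.0

Response rates by class: app 70/100 = 70%, mail 143/260 = 55%, mobile 100/200 = 50%, web 144/180 = 80%, landline 180/300 = 60%.
With weight = n_sampled/n_responded per class, the weighted class total is n_sampled:
  app: 100 × 71 = 7100
  mail: 260 × 12 = 3120
  mobile: 200 × 39 = 7800
  web: 180 × 58 = 10,440
  landline: 300 × 9 = 2700
Adjusted estimate = 31,160 / 1,040 = 29.9615 → 30.0.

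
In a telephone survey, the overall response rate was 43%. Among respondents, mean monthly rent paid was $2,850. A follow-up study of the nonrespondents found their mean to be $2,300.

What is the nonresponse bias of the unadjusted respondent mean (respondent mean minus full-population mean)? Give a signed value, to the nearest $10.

+$310

Nonresponse fraction = 1 − 0.43 = 0.57.
Bias = (nonresponse fraction) × (respondent mean − nonrespondent mean)
     = 0.57 × (2850 − 2300) = 0.57 × 550 = 313.5.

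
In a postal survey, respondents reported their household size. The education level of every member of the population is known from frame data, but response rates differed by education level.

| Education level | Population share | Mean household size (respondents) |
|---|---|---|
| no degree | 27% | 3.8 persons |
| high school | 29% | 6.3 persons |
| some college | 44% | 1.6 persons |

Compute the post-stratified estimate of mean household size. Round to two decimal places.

3.56

Weight each group's respondent value by its population share:
  no degree: 0.27 × 3.8 = 1.026
  high school: 0.29 × 6.3 = 1.827
  some college: 0.44 × 1.6 = 0.704
Post-stratified estimate = 3.557 → 3.56.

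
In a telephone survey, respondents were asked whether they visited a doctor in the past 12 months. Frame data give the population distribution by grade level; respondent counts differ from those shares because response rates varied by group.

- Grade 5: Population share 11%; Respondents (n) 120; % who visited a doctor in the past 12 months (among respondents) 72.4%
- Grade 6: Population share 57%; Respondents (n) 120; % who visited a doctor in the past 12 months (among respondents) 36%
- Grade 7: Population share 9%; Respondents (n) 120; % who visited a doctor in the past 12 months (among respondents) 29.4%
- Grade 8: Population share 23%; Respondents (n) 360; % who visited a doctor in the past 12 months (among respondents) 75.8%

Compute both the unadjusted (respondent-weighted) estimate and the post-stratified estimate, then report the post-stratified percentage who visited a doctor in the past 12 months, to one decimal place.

Without adjustment, the pooled respondent share is:
  (120/720)×72.4 + (120/720)×36 + (120/720)×29.4 + (360/720)×75.8 = 60.8667%
Post-stratifying to population shares instead:
  0.11×72.4 + 0.57×36 + 0.09×29.4 + 0.23×75.8 = 48.564%

48.6%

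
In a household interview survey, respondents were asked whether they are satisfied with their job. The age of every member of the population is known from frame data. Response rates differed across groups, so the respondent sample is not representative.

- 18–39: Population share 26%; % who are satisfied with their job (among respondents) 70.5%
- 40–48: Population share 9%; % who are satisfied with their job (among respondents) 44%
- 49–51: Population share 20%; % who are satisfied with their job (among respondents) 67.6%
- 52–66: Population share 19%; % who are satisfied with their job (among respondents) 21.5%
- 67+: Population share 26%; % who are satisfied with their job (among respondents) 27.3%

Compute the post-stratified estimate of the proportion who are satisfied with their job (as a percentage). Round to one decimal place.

Weight each group's respondent value by its population share:
  18–39: 0.26 × 70.5 = 18.33
  40–48: 0.09 × 44 = 3.96
  49–51: 0.2 × 67.6 = 13.52
  52–66: 0.19 × 21.5 = 4.085
  67+: 0.26 × 27.3 = 7.098
Post-stratified estimate = 46.993 → 47.0%.

47.0%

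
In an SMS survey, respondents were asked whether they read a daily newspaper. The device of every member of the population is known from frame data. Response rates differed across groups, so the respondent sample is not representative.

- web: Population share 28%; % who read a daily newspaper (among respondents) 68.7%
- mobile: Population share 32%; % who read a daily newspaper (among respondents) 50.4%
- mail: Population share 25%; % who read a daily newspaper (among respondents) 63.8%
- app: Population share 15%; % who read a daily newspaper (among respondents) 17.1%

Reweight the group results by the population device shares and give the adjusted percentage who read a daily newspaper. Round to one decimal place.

Each cell contributes population-share × respondent value:
  web: 0.28 × 68.7 = 19.236
  mobile: 0.32 × 50.4 = 16.128
  mail: 0.25 × 63.8 = 15.95
  app: 0.15 × 17.1 = 2.565
Post-stratified estimate = 53.879 → 53.9%.

53.9%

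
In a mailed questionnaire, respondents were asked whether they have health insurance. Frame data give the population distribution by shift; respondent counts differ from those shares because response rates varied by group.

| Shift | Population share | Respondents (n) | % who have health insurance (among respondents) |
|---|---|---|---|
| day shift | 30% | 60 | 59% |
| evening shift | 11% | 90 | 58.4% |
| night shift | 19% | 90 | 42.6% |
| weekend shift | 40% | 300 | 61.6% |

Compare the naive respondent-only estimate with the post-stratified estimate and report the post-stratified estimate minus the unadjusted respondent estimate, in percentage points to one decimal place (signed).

Naive respondent-only estimate (weights = respondent counts):
  (60/540)×59 + (90/540)×58.4 + (90/540)×42.6 + (300/540)×61.6 = 57.6111%
Reweighting by population shift shares:
  0.3×59 + 0.11×58.4 + 0.19×42.6 + 0.4×61.6 = 56.858%
Difference = 56.858 − 57.6111 = -0.7531 pp.

-0.8 percentage points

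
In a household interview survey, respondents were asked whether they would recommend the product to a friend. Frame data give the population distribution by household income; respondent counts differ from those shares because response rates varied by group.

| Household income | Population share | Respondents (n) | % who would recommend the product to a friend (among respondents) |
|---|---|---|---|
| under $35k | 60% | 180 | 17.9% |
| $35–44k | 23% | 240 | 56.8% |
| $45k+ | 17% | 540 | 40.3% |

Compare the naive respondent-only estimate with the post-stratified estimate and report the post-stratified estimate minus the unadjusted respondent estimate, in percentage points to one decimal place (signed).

-9.6 percentage points

Naive respondent-only estimate (weights = respondent counts):
  (180/960)×17.9 + (240/960)×56.8 + (540/960)×40.3 = 40.225%
Reweighting by population household income shares:
  0.6×17.9 + 0.23×56.8 + 0.17×40.3 = 30.655%
Difference = 30.655 − 40.225 = -9.57 pp.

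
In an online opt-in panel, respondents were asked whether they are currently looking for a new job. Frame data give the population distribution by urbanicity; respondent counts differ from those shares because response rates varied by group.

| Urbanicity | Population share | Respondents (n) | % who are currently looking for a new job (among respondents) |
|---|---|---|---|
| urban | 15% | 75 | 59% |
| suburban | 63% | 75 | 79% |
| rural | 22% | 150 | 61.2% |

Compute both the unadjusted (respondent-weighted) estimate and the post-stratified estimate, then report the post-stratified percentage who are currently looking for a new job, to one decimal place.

Unadjusted (pooled respondent) estimate weights by respondent counts:
  (75/300)×59 + (75/300)×79 + (150/300)×61.2 = 65.1%
Reweighting by population urbanicity shares:
  0.15×59 + 0.63×79 + 0.22×61.2 = 72.084%

72.1%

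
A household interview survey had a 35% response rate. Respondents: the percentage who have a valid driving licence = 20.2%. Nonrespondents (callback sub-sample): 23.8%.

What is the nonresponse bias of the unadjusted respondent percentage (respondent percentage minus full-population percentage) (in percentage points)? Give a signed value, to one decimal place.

Nonresponse fraction = 1 − 0.35 = 0.65.
Bias = (nonresponse fraction) × (respondent percentage − nonrespondent percentage)
     = 0.65 × (20.2 − 23.8) = 0.65 × -3.6 = -2.34.

-2.3 percentage points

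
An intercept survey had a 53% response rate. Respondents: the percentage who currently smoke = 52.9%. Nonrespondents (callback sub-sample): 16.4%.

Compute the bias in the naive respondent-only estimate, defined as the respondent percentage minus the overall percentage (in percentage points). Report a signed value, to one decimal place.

Nonresponse fraction = 1 − 0.53 = 0.47.
Bias = (nonresponse fraction) × (respondent percentage − nonrespondent percentage)
     = 0.47 × (52.9 − 16.4) = 0.47 × 36.5 = 17.155.

+17.2 percentage points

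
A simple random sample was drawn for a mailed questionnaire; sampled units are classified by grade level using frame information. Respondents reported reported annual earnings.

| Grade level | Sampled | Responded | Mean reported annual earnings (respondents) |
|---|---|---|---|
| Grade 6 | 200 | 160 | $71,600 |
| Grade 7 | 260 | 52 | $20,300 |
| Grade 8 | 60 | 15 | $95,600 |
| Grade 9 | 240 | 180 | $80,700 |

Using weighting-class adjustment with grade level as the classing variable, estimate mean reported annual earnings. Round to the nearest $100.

$58,800

Class response rates: Grade 6 160/200 = 80%, Grade 7 52/260 = 20%, Grade 8 15/60 = 25%, Grade 9 180/240 = 75%.
Each respondent's weight = sampled/responded in their class; summing within a class gives n_sampled, so:
  Grade 6: 200 × 71,600 = 14,320,000
  Grade 7: 260 × 20,300 = 5,278,000
  Grade 8: 60 × 95,600 = 5,736,000
  Grade 9: 240 × 80,700 = 19,368,000
Adjusted estimate = 44,702,000 / 760 = 58818.4 → $58,800.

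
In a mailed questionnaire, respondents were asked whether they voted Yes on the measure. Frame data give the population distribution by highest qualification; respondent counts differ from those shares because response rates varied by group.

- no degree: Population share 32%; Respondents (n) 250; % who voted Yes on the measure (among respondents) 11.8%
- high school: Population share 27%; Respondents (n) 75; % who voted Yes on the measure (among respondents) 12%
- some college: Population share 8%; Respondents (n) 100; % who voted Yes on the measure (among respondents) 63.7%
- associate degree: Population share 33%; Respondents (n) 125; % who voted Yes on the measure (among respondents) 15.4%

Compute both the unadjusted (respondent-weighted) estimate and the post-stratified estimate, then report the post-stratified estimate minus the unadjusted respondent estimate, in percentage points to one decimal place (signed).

Without adjustment, the pooled respondent share is:
  (250/550)×11.8 + (75/550)×12 + (100/550)×63.7 + (125/550)×15.4 = 22.0818%
Post-stratifying to population shares instead:
  0.32×11.8 + 0.27×12 + 0.08×63.7 + 0.33×15.4 = 17.194%
Difference = 17.194 − 22.0818 = -4.8878 pp.

-4.9 percentage points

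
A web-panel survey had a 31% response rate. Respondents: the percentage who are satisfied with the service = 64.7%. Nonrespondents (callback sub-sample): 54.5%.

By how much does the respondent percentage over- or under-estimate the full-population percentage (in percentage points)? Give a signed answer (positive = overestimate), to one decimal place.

+7.0 percentage points

Nonresponse fraction = 1 − 0.31 = 0.69.
Bias = (nonresponse fraction) × (respondent percentage − nonrespondent percentage)
     = 0.69 × (64.7 − 54.5) = 0.69 × 10.2 = 7.038.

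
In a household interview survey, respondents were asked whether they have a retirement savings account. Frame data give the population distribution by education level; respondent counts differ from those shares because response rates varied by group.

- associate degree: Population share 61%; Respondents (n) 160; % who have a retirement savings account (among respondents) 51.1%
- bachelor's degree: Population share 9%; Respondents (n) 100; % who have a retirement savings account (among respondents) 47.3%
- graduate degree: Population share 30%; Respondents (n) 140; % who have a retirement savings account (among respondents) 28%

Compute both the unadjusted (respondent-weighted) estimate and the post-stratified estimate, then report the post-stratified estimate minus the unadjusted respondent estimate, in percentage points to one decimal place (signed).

+1.8 percentage points

Without adjustment, the pooled respondent share is:
  (160/400)×51.1 + (100/400)×47.3 + (140/400)×28 = 42.065%
Reweighting by population education level shares:
  0.61×51.1 + 0.09×47.3 + 0.3×28 = 43.828%
Difference = 43.828 − 42.065 = 1.763 pp.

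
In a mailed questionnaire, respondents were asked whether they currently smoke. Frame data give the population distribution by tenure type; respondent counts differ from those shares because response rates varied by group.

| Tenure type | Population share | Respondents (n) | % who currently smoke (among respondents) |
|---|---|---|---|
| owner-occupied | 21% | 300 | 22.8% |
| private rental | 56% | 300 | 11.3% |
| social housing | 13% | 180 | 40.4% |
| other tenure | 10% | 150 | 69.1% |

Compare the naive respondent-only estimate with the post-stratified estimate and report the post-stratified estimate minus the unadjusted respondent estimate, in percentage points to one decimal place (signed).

Without adjustment, the pooled respondent share is:
  (300/930)×22.8 + (300/930)×11.3 + (180/930)×40.4 + (150/930)×69.1 = 29.9645%
Post-stratifying to population shares instead:
  0.21×22.8 + 0.56×11.3 + 0.13×40.4 + 0.1×69.1 = 23.278%
Difference = 23.278 − 29.9645 = -6.6865 pp.

-6.7 percentage points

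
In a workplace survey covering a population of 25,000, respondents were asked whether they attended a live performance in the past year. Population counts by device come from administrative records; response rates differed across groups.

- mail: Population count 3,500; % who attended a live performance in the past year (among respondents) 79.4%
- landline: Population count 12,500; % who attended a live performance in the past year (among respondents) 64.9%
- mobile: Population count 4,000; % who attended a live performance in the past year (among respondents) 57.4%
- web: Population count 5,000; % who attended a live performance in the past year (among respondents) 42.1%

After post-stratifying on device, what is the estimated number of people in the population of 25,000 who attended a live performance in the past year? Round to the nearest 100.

Each cell contributes its population count × the respondent rate:
  mail: 3,500 × 79.4% = 2779
  landline: 12,500 × 64.9% = 8112.5
  mobile: 4,000 × 57.4% = 2296
  web: 5,000 × 42.1% = 2105
Estimated total = 15292.5 → 15,300.

15,300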